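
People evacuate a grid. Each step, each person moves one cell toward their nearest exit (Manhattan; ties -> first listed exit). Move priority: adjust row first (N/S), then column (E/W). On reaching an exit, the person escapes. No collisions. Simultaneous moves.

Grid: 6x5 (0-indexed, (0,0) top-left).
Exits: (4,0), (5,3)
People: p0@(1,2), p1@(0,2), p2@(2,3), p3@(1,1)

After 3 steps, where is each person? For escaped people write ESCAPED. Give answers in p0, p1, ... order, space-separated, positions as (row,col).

Step 1: p0:(1,2)->(2,2) | p1:(0,2)->(1,2) | p2:(2,3)->(3,3) | p3:(1,1)->(2,1)
Step 2: p0:(2,2)->(3,2) | p1:(1,2)->(2,2) | p2:(3,3)->(4,3) | p3:(2,1)->(3,1)
Step 3: p0:(3,2)->(4,2) | p1:(2,2)->(3,2) | p2:(4,3)->(5,3)->EXIT | p3:(3,1)->(4,1)

(4,2) (3,2) ESCAPED (4,1)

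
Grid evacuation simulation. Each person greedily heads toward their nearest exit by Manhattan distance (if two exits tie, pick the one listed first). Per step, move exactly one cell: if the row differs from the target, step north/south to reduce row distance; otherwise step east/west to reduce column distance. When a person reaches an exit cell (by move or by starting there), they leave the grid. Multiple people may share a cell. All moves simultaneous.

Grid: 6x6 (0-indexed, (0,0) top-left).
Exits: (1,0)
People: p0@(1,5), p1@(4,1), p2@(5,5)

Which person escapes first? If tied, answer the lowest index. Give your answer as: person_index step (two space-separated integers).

Answer: 1 4

Derivation:
Step 1: p0:(1,5)->(1,4) | p1:(4,1)->(3,1) | p2:(5,5)->(4,5)
Step 2: p0:(1,4)->(1,3) | p1:(3,1)->(2,1) | p2:(4,5)->(3,5)
Step 3: p0:(1,3)->(1,2) | p1:(2,1)->(1,1) | p2:(3,5)->(2,5)
Step 4: p0:(1,2)->(1,1) | p1:(1,1)->(1,0)->EXIT | p2:(2,5)->(1,5)
Step 5: p0:(1,1)->(1,0)->EXIT | p1:escaped | p2:(1,5)->(1,4)
Step 6: p0:escaped | p1:escaped | p2:(1,4)->(1,3)
Step 7: p0:escaped | p1:escaped | p2:(1,3)->(1,2)
Step 8: p0:escaped | p1:escaped | p2:(1,2)->(1,1)
Step 9: p0:escaped | p1:escaped | p2:(1,1)->(1,0)->EXIT
Exit steps: [5, 4, 9]
First to escape: p1 at step 4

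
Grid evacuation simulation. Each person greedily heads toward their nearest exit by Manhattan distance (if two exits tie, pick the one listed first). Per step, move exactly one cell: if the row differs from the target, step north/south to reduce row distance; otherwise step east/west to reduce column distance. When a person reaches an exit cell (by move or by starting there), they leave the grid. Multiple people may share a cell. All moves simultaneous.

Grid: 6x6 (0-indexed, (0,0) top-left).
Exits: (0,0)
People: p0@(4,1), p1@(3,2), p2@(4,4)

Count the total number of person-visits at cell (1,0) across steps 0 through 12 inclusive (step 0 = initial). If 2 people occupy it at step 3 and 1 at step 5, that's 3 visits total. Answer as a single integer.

Answer: 0

Derivation:
Step 0: p0@(4,1) p1@(3,2) p2@(4,4) -> at (1,0): 0 [-], cum=0
Step 1: p0@(3,1) p1@(2,2) p2@(3,4) -> at (1,0): 0 [-], cum=0
Step 2: p0@(2,1) p1@(1,2) p2@(2,4) -> at (1,0): 0 [-], cum=0
Step 3: p0@(1,1) p1@(0,2) p2@(1,4) -> at (1,0): 0 [-], cum=0
Step 4: p0@(0,1) p1@(0,1) p2@(0,4) -> at (1,0): 0 [-], cum=0
Step 5: p0@ESC p1@ESC p2@(0,3) -> at (1,0): 0 [-], cum=0
Step 6: p0@ESC p1@ESC p2@(0,2) -> at (1,0): 0 [-], cum=0
Step 7: p0@ESC p1@ESC p2@(0,1) -> at (1,0): 0 [-], cum=0
Step 8: p0@ESC p1@ESC p2@ESC -> at (1,0): 0 [-], cum=0
Total visits = 0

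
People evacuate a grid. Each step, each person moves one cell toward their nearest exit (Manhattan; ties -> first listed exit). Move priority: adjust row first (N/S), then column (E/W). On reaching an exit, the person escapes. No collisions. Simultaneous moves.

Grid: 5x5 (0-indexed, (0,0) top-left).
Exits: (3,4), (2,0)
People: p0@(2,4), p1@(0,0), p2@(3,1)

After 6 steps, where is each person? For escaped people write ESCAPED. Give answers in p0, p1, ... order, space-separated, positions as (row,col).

Step 1: p0:(2,4)->(3,4)->EXIT | p1:(0,0)->(1,0) | p2:(3,1)->(2,1)
Step 2: p0:escaped | p1:(1,0)->(2,0)->EXIT | p2:(2,1)->(2,0)->EXIT

ESCAPED ESCAPED ESCAPED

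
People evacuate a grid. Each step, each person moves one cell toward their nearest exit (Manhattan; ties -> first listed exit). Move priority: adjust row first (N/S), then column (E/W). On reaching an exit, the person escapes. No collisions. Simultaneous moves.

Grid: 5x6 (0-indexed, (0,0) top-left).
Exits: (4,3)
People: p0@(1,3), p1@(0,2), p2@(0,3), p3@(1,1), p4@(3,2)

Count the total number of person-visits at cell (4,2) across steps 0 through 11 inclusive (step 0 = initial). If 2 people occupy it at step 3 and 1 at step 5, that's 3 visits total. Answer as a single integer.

Step 0: p0@(1,3) p1@(0,2) p2@(0,3) p3@(1,1) p4@(3,2) -> at (4,2): 0 [-], cum=0
Step 1: p0@(2,3) p1@(1,2) p2@(1,3) p3@(2,1) p4@(4,2) -> at (4,2): 1 [p4], cum=1
Step 2: p0@(3,3) p1@(2,2) p2@(2,3) p3@(3,1) p4@ESC -> at (4,2): 0 [-], cum=1
Step 3: p0@ESC p1@(3,2) p2@(3,3) p3@(4,1) p4@ESC -> at (4,2): 0 [-], cum=1
Step 4: p0@ESC p1@(4,2) p2@ESC p3@(4,2) p4@ESC -> at (4,2): 2 [p1,p3], cum=3
Step 5: p0@ESC p1@ESC p2@ESC p3@ESC p4@ESC -> at (4,2): 0 [-], cum=3
Total visits = 3

Answer: 3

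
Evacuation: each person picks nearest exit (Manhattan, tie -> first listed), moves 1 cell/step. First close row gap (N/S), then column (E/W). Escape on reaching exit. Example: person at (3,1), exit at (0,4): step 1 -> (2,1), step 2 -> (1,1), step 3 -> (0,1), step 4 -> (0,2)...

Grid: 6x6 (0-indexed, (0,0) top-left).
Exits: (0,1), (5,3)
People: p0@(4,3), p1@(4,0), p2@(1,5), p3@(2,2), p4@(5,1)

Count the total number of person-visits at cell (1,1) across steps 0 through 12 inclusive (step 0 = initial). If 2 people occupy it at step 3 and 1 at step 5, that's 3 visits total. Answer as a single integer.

Answer: 0

Derivation:
Step 0: p0@(4,3) p1@(4,0) p2@(1,5) p3@(2,2) p4@(5,1) -> at (1,1): 0 [-], cum=0
Step 1: p0@ESC p1@(5,0) p2@(0,5) p3@(1,2) p4@(5,2) -> at (1,1): 0 [-], cum=0
Step 2: p0@ESC p1@(5,1) p2@(0,4) p3@(0,2) p4@ESC -> at (1,1): 0 [-], cum=0
Step 3: p0@ESC p1@(5,2) p2@(0,3) p3@ESC p4@ESC -> at (1,1): 0 [-], cum=0
Step 4: p0@ESC p1@ESC p2@(0,2) p3@ESC p4@ESC -> at (1,1): 0 [-], cum=0
Step 5: p0@ESC p1@ESC p2@ESC p3@ESC p4@ESC -> at (1,1): 0 [-], cum=0
Total visits = 0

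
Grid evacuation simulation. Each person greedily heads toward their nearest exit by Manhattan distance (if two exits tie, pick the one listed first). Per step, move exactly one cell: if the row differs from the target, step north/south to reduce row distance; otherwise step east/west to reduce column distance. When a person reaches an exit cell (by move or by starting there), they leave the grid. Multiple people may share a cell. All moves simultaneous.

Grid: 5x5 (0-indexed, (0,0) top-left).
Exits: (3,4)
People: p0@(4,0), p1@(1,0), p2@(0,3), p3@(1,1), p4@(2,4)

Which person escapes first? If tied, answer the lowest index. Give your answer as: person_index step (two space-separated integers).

Answer: 4 1

Derivation:
Step 1: p0:(4,0)->(3,0) | p1:(1,0)->(2,0) | p2:(0,3)->(1,3) | p3:(1,1)->(2,1) | p4:(2,4)->(3,4)->EXIT
Step 2: p0:(3,0)->(3,1) | p1:(2,0)->(3,0) | p2:(1,3)->(2,3) | p3:(2,1)->(3,1) | p4:escaped
Step 3: p0:(3,1)->(3,2) | p1:(3,0)->(3,1) | p2:(2,3)->(3,3) | p3:(3,1)->(3,2) | p4:escaped
Step 4: p0:(3,2)->(3,3) | p1:(3,1)->(3,2) | p2:(3,3)->(3,4)->EXIT | p3:(3,2)->(3,3) | p4:escaped
Step 5: p0:(3,3)->(3,4)->EXIT | p1:(3,2)->(3,3) | p2:escaped | p3:(3,3)->(3,4)->EXIT | p4:escaped
Step 6: p0:escaped | p1:(3,3)->(3,4)->EXIT | p2:escaped | p3:escaped | p4:escaped
Exit steps: [5, 6, 4, 5, 1]
First to escape: p4 at step 1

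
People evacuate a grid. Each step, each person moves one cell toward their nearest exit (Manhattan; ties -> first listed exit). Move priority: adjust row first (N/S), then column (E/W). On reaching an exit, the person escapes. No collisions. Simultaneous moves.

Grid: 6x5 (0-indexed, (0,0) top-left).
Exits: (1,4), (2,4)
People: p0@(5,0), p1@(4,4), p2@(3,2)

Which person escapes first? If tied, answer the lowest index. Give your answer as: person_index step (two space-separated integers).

Step 1: p0:(5,0)->(4,0) | p1:(4,4)->(3,4) | p2:(3,2)->(2,2)
Step 2: p0:(4,0)->(3,0) | p1:(3,4)->(2,4)->EXIT | p2:(2,2)->(2,3)
Step 3: p0:(3,0)->(2,0) | p1:escaped | p2:(2,3)->(2,4)->EXIT
Step 4: p0:(2,0)->(2,1) | p1:escaped | p2:escaped
Step 5: p0:(2,1)->(2,2) | p1:escaped | p2:escaped
Step 6: p0:(2,2)->(2,3) | p1:escaped | p2:escaped
Step 7: p0:(2,3)->(2,4)->EXIT | p1:escaped | p2:escaped
Exit steps: [7, 2, 3]
First to escape: p1 at step 2

Answer: 1 2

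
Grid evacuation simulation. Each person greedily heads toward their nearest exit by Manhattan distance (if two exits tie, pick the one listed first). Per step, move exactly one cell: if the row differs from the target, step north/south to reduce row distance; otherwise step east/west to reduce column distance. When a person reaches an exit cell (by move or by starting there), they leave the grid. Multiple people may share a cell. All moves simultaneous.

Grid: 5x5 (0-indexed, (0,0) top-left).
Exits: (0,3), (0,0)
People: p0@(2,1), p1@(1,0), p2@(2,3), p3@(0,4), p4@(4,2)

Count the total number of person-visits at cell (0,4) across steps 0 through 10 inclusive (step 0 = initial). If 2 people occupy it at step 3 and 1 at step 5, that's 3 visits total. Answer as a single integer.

Step 0: p0@(2,1) p1@(1,0) p2@(2,3) p3@(0,4) p4@(4,2) -> at (0,4): 1 [p3], cum=1
Step 1: p0@(1,1) p1@ESC p2@(1,3) p3@ESC p4@(3,2) -> at (0,4): 0 [-], cum=1
Step 2: p0@(0,1) p1@ESC p2@ESC p3@ESC p4@(2,2) -> at (0,4): 0 [-], cum=1
Step 3: p0@ESC p1@ESC p2@ESC p3@ESC p4@(1,2) -> at (0,4): 0 [-], cum=1
Step 4: p0@ESC p1@ESC p2@ESC p3@ESC p4@(0,2) -> at (0,4): 0 [-], cum=1
Step 5: p0@ESC p1@ESC p2@ESC p3@ESC p4@ESC -> at (0,4): 0 [-], cum=1
Total visits = 1

Answer: 1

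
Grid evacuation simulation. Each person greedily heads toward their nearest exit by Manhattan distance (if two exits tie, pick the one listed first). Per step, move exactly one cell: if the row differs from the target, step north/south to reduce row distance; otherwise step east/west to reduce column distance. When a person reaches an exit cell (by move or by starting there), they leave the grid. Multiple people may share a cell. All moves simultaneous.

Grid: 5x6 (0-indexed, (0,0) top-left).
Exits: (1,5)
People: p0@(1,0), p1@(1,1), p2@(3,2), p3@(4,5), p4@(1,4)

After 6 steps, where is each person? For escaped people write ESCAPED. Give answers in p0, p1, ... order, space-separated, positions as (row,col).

Step 1: p0:(1,0)->(1,1) | p1:(1,1)->(1,2) | p2:(3,2)->(2,2) | p3:(4,5)->(3,5) | p4:(1,4)->(1,5)->EXIT
Step 2: p0:(1,1)->(1,2) | p1:(1,2)->(1,3) | p2:(2,2)->(1,2) | p3:(3,5)->(2,5) | p4:escaped
Step 3: p0:(1,2)->(1,3) | p1:(1,3)->(1,4) | p2:(1,2)->(1,3) | p3:(2,5)->(1,5)->EXIT | p4:escaped
Step 4: p0:(1,3)->(1,4) | p1:(1,4)->(1,5)->EXIT | p2:(1,3)->(1,4) | p3:escaped | p4:escaped
Step 5: p0:(1,4)->(1,5)->EXIT | p1:escaped | p2:(1,4)->(1,5)->EXIT | p3:escaped | p4:escaped

ESCAPED ESCAPED ESCAPED ESCAPED ESCAPED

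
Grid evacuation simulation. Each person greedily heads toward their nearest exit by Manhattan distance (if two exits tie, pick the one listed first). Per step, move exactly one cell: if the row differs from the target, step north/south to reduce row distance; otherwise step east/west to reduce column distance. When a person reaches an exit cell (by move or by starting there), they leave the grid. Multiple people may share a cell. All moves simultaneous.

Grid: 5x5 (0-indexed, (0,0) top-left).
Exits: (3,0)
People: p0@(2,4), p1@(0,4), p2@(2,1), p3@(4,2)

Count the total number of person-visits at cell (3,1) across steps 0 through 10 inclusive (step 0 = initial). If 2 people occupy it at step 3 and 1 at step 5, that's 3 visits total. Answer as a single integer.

Step 0: p0@(2,4) p1@(0,4) p2@(2,1) p3@(4,2) -> at (3,1): 0 [-], cum=0
Step 1: p0@(3,4) p1@(1,4) p2@(3,1) p3@(3,2) -> at (3,1): 1 [p2], cum=1
Step 2: p0@(3,3) p1@(2,4) p2@ESC p3@(3,1) -> at (3,1): 1 [p3], cum=2
Step 3: p0@(3,2) p1@(3,4) p2@ESC p3@ESC -> at (3,1): 0 [-], cum=2
Step 4: p0@(3,1) p1@(3,3) p2@ESC p3@ESC -> at (3,1): 1 [p0], cum=3
Step 5: p0@ESC p1@(3,2) p2@ESC p3@ESC -> at (3,1): 0 [-], cum=3
Step 6: p0@ESC p1@(3,1) p2@ESC p3@ESC -> at (3,1): 1 [p1], cum=4
Step 7: p0@ESC p1@ESC p2@ESC p3@ESC -> at (3,1): 0 [-], cum=4
Total visits = 4

Answer: 4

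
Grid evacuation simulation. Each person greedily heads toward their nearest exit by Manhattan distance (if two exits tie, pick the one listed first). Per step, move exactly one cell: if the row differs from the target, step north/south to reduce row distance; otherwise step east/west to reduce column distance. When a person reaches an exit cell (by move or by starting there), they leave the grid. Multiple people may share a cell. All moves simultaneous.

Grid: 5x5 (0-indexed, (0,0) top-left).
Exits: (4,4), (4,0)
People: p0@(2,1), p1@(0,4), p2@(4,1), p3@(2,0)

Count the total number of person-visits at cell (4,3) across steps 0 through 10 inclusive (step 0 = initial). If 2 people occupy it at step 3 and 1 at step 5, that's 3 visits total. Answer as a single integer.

Answer: 0

Derivation:
Step 0: p0@(2,1) p1@(0,4) p2@(4,1) p3@(2,0) -> at (4,3): 0 [-], cum=0
Step 1: p0@(3,1) p1@(1,4) p2@ESC p3@(3,0) -> at (4,3): 0 [-], cum=0
Step 2: p0@(4,1) p1@(2,4) p2@ESC p3@ESC -> at (4,3): 0 [-], cum=0
Step 3: p0@ESC p1@(3,4) p2@ESC p3@ESC -> at (4,3): 0 [-], cum=0
Step 4: p0@ESC p1@ESC p2@ESC p3@ESC -> at (4,3): 0 [-], cum=0
Total visits = 0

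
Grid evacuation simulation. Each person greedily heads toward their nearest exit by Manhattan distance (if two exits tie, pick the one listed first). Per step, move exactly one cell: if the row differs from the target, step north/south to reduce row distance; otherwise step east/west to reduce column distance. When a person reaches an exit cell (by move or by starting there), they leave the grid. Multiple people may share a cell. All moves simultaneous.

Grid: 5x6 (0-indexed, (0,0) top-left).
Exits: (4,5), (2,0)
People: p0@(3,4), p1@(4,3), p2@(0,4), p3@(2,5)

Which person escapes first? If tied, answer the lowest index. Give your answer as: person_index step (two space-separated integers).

Answer: 0 2

Derivation:
Step 1: p0:(3,4)->(4,4) | p1:(4,3)->(4,4) | p2:(0,4)->(1,4) | p3:(2,5)->(3,5)
Step 2: p0:(4,4)->(4,5)->EXIT | p1:(4,4)->(4,5)->EXIT | p2:(1,4)->(2,4) | p3:(3,5)->(4,5)->EXIT
Step 3: p0:escaped | p1:escaped | p2:(2,4)->(3,4) | p3:escaped
Step 4: p0:escaped | p1:escaped | p2:(3,4)->(4,4) | p3:escaped
Step 5: p0:escaped | p1:escaped | p2:(4,4)->(4,5)->EXIT | p3:escaped
Exit steps: [2, 2, 5, 2]
First to escape: p0 at step 2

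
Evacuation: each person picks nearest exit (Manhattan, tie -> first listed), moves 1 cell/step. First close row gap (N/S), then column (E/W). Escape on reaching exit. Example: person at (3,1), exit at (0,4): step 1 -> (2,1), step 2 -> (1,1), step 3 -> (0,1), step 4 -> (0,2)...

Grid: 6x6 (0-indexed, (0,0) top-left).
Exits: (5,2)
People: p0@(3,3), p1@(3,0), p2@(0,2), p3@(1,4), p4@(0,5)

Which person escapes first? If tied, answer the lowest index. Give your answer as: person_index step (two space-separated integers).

Step 1: p0:(3,3)->(4,3) | p1:(3,0)->(4,0) | p2:(0,2)->(1,2) | p3:(1,4)->(2,4) | p4:(0,5)->(1,5)
Step 2: p0:(4,3)->(5,3) | p1:(4,0)->(5,0) | p2:(1,2)->(2,2) | p3:(2,4)->(3,4) | p4:(1,5)->(2,5)
Step 3: p0:(5,3)->(5,2)->EXIT | p1:(5,0)->(5,1) | p2:(2,2)->(3,2) | p3:(3,4)->(4,4) | p4:(2,5)->(3,5)
Step 4: p0:escaped | p1:(5,1)->(5,2)->EXIT | p2:(3,2)->(4,2) | p3:(4,4)->(5,4) | p4:(3,5)->(4,5)
Step 5: p0:escaped | p1:escaped | p2:(4,2)->(5,2)->EXIT | p3:(5,4)->(5,3) | p4:(4,5)->(5,5)
Step 6: p0:escaped | p1:escaped | p2:escaped | p3:(5,3)->(5,2)->EXIT | p4:(5,5)->(5,4)
Step 7: p0:escaped | p1:escaped | p2:escaped | p3:escaped | p4:(5,4)->(5,3)
Step 8: p0:escaped | p1:escaped | p2:escaped | p3:escaped | p4:(5,3)->(5,2)->EXIT
Exit steps: [3, 4, 5, 6, 8]
First to escape: p0 at step 3

Answer: 0 3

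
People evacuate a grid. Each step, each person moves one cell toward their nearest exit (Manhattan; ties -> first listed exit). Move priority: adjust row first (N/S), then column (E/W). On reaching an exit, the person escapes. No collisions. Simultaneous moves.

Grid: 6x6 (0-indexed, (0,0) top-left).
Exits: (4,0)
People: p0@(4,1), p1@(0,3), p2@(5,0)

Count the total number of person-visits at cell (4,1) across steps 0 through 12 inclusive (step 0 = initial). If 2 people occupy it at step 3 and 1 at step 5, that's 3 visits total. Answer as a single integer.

Answer: 2

Derivation:
Step 0: p0@(4,1) p1@(0,3) p2@(5,0) -> at (4,1): 1 [p0], cum=1
Step 1: p0@ESC p1@(1,3) p2@ESC -> at (4,1): 0 [-], cum=1
Step 2: p0@ESC p1@(2,3) p2@ESC -> at (4,1): 0 [-], cum=1
Step 3: p0@ESC p1@(3,3) p2@ESC -> at (4,1): 0 [-], cum=1
Step 4: p0@ESC p1@(4,3) p2@ESC -> at (4,1): 0 [-], cum=1
Step 5: p0@ESC p1@(4,2) p2@ESC -> at (4,1): 0 [-], cum=1
Step 6: p0@ESC p1@(4,1) p2@ESC -> at (4,1): 1 [p1], cum=2
Step 7: p0@ESC p1@ESC p2@ESC -> at (4,1): 0 [-], cum=2
Total visits = 2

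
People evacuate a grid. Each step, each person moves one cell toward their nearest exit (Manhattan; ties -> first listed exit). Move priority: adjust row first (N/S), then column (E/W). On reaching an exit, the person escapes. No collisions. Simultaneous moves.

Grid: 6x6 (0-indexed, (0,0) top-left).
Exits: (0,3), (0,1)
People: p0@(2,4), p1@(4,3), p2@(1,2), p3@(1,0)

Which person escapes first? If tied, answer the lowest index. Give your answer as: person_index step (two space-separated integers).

Answer: 2 2

Derivation:
Step 1: p0:(2,4)->(1,4) | p1:(4,3)->(3,3) | p2:(1,2)->(0,2) | p3:(1,0)->(0,0)
Step 2: p0:(1,4)->(0,4) | p1:(3,3)->(2,3) | p2:(0,2)->(0,3)->EXIT | p3:(0,0)->(0,1)->EXIT
Step 3: p0:(0,4)->(0,3)->EXIT | p1:(2,3)->(1,3) | p2:escaped | p3:escaped
Step 4: p0:escaped | p1:(1,3)->(0,3)->EXIT | p2:escaped | p3:escaped
Exit steps: [3, 4, 2, 2]
First to escape: p2 at step 2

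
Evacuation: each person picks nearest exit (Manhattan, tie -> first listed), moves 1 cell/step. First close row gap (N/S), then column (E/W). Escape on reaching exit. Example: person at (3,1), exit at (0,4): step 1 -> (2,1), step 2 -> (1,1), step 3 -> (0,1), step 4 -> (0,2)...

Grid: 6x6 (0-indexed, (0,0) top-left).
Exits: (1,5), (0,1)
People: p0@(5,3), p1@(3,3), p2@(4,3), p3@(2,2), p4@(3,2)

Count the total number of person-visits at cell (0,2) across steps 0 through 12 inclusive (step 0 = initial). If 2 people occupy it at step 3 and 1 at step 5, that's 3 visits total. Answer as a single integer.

Step 0: p0@(5,3) p1@(3,3) p2@(4,3) p3@(2,2) p4@(3,2) -> at (0,2): 0 [-], cum=0
Step 1: p0@(4,3) p1@(2,3) p2@(3,3) p3@(1,2) p4@(2,2) -> at (0,2): 0 [-], cum=0
Step 2: p0@(3,3) p1@(1,3) p2@(2,3) p3@(0,2) p4@(1,2) -> at (0,2): 1 [p3], cum=1
Step 3: p0@(2,3) p1@(1,4) p2@(1,3) p3@ESC p4@(0,2) -> at (0,2): 1 [p4], cum=2
Step 4: p0@(1,3) p1@ESC p2@(1,4) p3@ESC p4@ESC -> at (0,2): 0 [-], cum=2
Step 5: p0@(1,4) p1@ESC p2@ESC p3@ESC p4@ESC -> at (0,2): 0 [-], cum=2
Step 6: p0@ESC p1@ESC p2@ESC p3@ESC p4@ESC -> at (0,2): 0 [-], cum=2
Total visits = 2

Answer: 2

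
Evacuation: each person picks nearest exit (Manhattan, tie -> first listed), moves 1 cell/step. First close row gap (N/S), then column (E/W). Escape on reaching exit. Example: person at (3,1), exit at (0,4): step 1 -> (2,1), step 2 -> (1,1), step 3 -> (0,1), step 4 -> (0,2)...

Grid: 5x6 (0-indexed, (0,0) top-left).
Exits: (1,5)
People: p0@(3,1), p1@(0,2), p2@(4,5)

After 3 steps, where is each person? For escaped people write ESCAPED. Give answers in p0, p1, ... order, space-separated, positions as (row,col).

Step 1: p0:(3,1)->(2,1) | p1:(0,2)->(1,2) | p2:(4,5)->(3,5)
Step 2: p0:(2,1)->(1,1) | p1:(1,2)->(1,3) | p2:(3,5)->(2,5)
Step 3: p0:(1,1)->(1,2) | p1:(1,3)->(1,4) | p2:(2,5)->(1,5)->EXIT

(1,2) (1,4) ESCAPED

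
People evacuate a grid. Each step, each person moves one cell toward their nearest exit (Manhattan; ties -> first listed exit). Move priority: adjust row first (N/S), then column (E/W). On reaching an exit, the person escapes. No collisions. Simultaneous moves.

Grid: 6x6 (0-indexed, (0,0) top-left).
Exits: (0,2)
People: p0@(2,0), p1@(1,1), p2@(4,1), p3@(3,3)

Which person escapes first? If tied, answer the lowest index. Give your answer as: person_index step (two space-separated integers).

Step 1: p0:(2,0)->(1,0) | p1:(1,1)->(0,1) | p2:(4,1)->(3,1) | p3:(3,3)->(2,3)
Step 2: p0:(1,0)->(0,0) | p1:(0,1)->(0,2)->EXIT | p2:(3,1)->(2,1) | p3:(2,3)->(1,3)
Step 3: p0:(0,0)->(0,1) | p1:escaped | p2:(2,1)->(1,1) | p3:(1,3)->(0,3)
Step 4: p0:(0,1)->(0,2)->EXIT | p1:escaped | p2:(1,1)->(0,1) | p3:(0,3)->(0,2)->EXIT
Step 5: p0:escaped | p1:escaped | p2:(0,1)->(0,2)->EXIT | p3:escaped
Exit steps: [4, 2, 5, 4]
First to escape: p1 at step 2

Answer: 1 2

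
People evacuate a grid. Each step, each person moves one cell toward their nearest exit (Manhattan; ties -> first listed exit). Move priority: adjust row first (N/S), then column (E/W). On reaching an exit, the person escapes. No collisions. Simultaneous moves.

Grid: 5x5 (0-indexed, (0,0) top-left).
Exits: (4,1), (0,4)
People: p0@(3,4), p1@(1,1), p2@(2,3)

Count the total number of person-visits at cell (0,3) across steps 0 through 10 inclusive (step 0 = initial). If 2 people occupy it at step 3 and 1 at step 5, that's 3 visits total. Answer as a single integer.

Step 0: p0@(3,4) p1@(1,1) p2@(2,3) -> at (0,3): 0 [-], cum=0
Step 1: p0@(2,4) p1@(2,1) p2@(1,3) -> at (0,3): 0 [-], cum=0
Step 2: p0@(1,4) p1@(3,1) p2@(0,3) -> at (0,3): 1 [p2], cum=1
Step 3: p0@ESC p1@ESC p2@ESC -> at (0,3): 0 [-], cum=1
Total visits = 1

Answer: 1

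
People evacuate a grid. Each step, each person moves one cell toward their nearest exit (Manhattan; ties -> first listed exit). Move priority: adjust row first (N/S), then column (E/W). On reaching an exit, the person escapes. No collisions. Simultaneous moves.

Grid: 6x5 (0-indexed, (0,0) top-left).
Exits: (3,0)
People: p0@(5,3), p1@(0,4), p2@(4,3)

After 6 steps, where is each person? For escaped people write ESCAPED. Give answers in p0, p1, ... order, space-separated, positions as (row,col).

Step 1: p0:(5,3)->(4,3) | p1:(0,4)->(1,4) | p2:(4,3)->(3,3)
Step 2: p0:(4,3)->(3,3) | p1:(1,4)->(2,4) | p2:(3,3)->(3,2)
Step 3: p0:(3,3)->(3,2) | p1:(2,4)->(3,4) | p2:(3,2)->(3,1)
Step 4: p0:(3,2)->(3,1) | p1:(3,4)->(3,3) | p2:(3,1)->(3,0)->EXIT
Step 5: p0:(3,1)->(3,0)->EXIT | p1:(3,3)->(3,2) | p2:escaped
Step 6: p0:escaped | p1:(3,2)->(3,1) | p2:escaped

ESCAPED (3,1) ESCAPED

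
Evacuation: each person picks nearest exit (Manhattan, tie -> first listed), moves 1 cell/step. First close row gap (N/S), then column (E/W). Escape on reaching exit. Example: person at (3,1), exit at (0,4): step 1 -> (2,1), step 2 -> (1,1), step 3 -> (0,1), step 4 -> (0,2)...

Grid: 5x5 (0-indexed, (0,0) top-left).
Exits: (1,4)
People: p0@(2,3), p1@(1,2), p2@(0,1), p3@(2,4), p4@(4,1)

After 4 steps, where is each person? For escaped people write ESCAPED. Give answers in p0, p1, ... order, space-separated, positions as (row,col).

Step 1: p0:(2,3)->(1,3) | p1:(1,2)->(1,3) | p2:(0,1)->(1,1) | p3:(2,4)->(1,4)->EXIT | p4:(4,1)->(3,1)
Step 2: p0:(1,3)->(1,4)->EXIT | p1:(1,3)->(1,4)->EXIT | p2:(1,1)->(1,2) | p3:escaped | p4:(3,1)->(2,1)
Step 3: p0:escaped | p1:escaped | p2:(1,2)->(1,3) | p3:escaped | p4:(2,1)->(1,1)
Step 4: p0:escaped | p1:escaped | p2:(1,3)->(1,4)->EXIT | p3:escaped | p4:(1,1)->(1,2)

ESCAPED ESCAPED ESCAPED ESCAPED (1,2)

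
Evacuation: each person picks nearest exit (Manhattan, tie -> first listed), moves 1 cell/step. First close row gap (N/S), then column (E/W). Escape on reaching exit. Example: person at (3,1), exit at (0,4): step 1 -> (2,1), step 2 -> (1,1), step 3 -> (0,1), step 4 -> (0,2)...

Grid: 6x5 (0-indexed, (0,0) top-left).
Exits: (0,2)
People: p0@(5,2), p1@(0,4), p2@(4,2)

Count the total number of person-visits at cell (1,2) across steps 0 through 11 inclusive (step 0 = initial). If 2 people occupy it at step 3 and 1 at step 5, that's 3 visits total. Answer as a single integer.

Answer: 2

Derivation:
Step 0: p0@(5,2) p1@(0,4) p2@(4,2) -> at (1,2): 0 [-], cum=0
Step 1: p0@(4,2) p1@(0,3) p2@(3,2) -> at (1,2): 0 [-], cum=0
Step 2: p0@(3,2) p1@ESC p2@(2,2) -> at (1,2): 0 [-], cum=0
Step 3: p0@(2,2) p1@ESC p2@(1,2) -> at (1,2): 1 [p2], cum=1
Step 4: p0@(1,2) p1@ESC p2@ESC -> at (1,2): 1 [p0], cum=2
Step 5: p0@ESC p1@ESC p2@ESC -> at (1,2): 0 [-], cum=2
Total visits = 2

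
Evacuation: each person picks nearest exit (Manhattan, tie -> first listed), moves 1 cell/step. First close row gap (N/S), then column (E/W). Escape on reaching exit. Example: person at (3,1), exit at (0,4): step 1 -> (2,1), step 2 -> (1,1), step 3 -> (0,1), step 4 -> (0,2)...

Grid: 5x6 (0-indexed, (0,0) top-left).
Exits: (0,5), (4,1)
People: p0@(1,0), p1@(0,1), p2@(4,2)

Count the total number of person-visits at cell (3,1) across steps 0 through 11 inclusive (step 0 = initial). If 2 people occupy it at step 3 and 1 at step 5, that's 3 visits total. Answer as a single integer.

Step 0: p0@(1,0) p1@(0,1) p2@(4,2) -> at (3,1): 0 [-], cum=0
Step 1: p0@(2,0) p1@(0,2) p2@ESC -> at (3,1): 0 [-], cum=0
Step 2: p0@(3,0) p1@(0,3) p2@ESC -> at (3,1): 0 [-], cum=0
Step 3: p0@(4,0) p1@(0,4) p2@ESC -> at (3,1): 0 [-], cum=0
Step 4: p0@ESC p1@ESC p2@ESC -> at (3,1): 0 [-], cum=0
Total visits = 0

Answer: 0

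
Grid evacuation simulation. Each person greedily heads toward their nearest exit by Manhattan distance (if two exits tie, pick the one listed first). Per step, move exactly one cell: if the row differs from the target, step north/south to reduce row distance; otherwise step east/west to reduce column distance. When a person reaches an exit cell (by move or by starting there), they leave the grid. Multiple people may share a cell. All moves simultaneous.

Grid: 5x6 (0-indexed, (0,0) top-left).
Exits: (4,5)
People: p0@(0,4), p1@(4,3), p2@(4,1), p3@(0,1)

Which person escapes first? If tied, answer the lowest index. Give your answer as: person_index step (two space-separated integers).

Step 1: p0:(0,4)->(1,4) | p1:(4,3)->(4,4) | p2:(4,1)->(4,2) | p3:(0,1)->(1,1)
Step 2: p0:(1,4)->(2,4) | p1:(4,4)->(4,5)->EXIT | p2:(4,2)->(4,3) | p3:(1,1)->(2,1)
Step 3: p0:(2,4)->(3,4) | p1:escaped | p2:(4,3)->(4,4) | p3:(2,1)->(3,1)
Step 4: p0:(3,4)->(4,4) | p1:escaped | p2:(4,4)->(4,5)->EXIT | p3:(3,1)->(4,1)
Step 5: p0:(4,4)->(4,5)->EXIT | p1:escaped | p2:escaped | p3:(4,1)->(4,2)
Step 6: p0:escaped | p1:escaped | p2:escaped | p3:(4,2)->(4,3)
Step 7: p0:escaped | p1:escaped | p2:escaped | p3:(4,3)->(4,4)
Step 8: p0:escaped | p1:escaped | p2:escaped | p3:(4,4)->(4,5)->EXIT
Exit steps: [5, 2, 4, 8]
First to escape: p1 at step 2

Answer: 1 2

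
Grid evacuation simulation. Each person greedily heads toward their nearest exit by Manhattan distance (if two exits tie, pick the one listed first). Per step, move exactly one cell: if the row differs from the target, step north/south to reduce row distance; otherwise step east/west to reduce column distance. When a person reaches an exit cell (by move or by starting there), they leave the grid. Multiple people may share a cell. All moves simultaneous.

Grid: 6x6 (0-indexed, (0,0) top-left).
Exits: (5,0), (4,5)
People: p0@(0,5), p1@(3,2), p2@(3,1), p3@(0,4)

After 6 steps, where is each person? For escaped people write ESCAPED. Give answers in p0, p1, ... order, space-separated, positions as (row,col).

Step 1: p0:(0,5)->(1,5) | p1:(3,2)->(4,2) | p2:(3,1)->(4,1) | p3:(0,4)->(1,4)
Step 2: p0:(1,5)->(2,5) | p1:(4,2)->(5,2) | p2:(4,1)->(5,1) | p3:(1,4)->(2,4)
Step 3: p0:(2,5)->(3,5) | p1:(5,2)->(5,1) | p2:(5,1)->(5,0)->EXIT | p3:(2,4)->(3,4)
Step 4: p0:(3,5)->(4,5)->EXIT | p1:(5,1)->(5,0)->EXIT | p2:escaped | p3:(3,4)->(4,4)
Step 5: p0:escaped | p1:escaped | p2:escaped | p3:(4,4)->(4,5)->EXIT

ESCAPED ESCAPED ESCAPED ESCAPED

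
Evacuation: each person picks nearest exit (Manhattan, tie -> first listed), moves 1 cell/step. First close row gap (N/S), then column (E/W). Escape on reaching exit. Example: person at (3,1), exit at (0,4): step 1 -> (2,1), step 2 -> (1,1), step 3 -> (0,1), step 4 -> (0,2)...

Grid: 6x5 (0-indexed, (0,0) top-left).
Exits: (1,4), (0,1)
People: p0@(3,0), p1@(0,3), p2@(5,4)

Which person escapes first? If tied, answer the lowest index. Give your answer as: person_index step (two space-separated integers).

Step 1: p0:(3,0)->(2,0) | p1:(0,3)->(1,3) | p2:(5,4)->(4,4)
Step 2: p0:(2,0)->(1,0) | p1:(1,3)->(1,4)->EXIT | p2:(4,4)->(3,4)
Step 3: p0:(1,0)->(0,0) | p1:escaped | p2:(3,4)->(2,4)
Step 4: p0:(0,0)->(0,1)->EXIT | p1:escaped | p2:(2,4)->(1,4)->EXIT
Exit steps: [4, 2, 4]
First to escape: p1 at step 2

Answer: 1 2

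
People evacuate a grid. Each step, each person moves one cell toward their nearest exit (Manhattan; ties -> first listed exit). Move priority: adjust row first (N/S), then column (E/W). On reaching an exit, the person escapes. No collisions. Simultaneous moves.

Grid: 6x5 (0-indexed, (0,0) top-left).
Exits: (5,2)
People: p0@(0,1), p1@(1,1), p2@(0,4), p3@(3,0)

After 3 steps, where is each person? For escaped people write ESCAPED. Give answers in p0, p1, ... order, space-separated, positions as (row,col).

Step 1: p0:(0,1)->(1,1) | p1:(1,1)->(2,1) | p2:(0,4)->(1,4) | p3:(3,0)->(4,0)
Step 2: p0:(1,1)->(2,1) | p1:(2,1)->(3,1) | p2:(1,4)->(2,4) | p3:(4,0)->(5,0)
Step 3: p0:(2,1)->(3,1) | p1:(3,1)->(4,1) | p2:(2,4)->(3,4) | p3:(5,0)->(5,1)

(3,1) (4,1) (3,4) (5,1)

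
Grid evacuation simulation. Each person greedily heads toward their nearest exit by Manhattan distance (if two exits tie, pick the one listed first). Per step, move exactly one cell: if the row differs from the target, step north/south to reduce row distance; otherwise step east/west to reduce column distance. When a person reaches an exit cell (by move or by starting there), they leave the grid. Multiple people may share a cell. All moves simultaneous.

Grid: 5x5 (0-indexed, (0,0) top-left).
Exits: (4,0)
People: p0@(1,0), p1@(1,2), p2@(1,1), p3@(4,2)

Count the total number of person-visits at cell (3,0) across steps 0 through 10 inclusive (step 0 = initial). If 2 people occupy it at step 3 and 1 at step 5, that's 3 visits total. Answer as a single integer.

Answer: 1

Derivation:
Step 0: p0@(1,0) p1@(1,2) p2@(1,1) p3@(4,2) -> at (3,0): 0 [-], cum=0
Step 1: p0@(2,0) p1@(2,2) p2@(2,1) p3@(4,1) -> at (3,0): 0 [-], cum=0
Step 2: p0@(3,0) p1@(3,2) p2@(3,1) p3@ESC -> at (3,0): 1 [p0], cum=1
Step 3: p0@ESC p1@(4,2) p2@(4,1) p3@ESC -> at (3,0): 0 [-], cum=1
Step 4: p0@ESC p1@(4,1) p2@ESC p3@ESC -> at (3,0): 0 [-], cum=1
Step 5: p0@ESC p1@ESC p2@ESC p3@ESC -> at (3,0): 0 [-], cum=1
Total visits = 1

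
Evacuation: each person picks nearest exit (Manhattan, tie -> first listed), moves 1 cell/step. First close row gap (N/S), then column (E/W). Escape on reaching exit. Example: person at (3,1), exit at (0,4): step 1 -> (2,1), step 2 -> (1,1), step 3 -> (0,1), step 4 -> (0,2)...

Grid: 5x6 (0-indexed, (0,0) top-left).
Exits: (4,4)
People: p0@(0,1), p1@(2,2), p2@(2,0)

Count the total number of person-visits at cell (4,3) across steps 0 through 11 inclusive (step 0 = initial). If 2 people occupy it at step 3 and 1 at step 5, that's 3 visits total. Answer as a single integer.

Step 0: p0@(0,1) p1@(2,2) p2@(2,0) -> at (4,3): 0 [-], cum=0
Step 1: p0@(1,1) p1@(3,2) p2@(3,0) -> at (4,3): 0 [-], cum=0
Step 2: p0@(2,1) p1@(4,2) p2@(4,0) -> at (4,3): 0 [-], cum=0
Step 3: p0@(3,1) p1@(4,3) p2@(4,1) -> at (4,3): 1 [p1], cum=1
Step 4: p0@(4,1) p1@ESC p2@(4,2) -> at (4,3): 0 [-], cum=1
Step 5: p0@(4,2) p1@ESC p2@(4,3) -> at (4,3): 1 [p2], cum=2
Step 6: p0@(4,3) p1@ESC p2@ESC -> at (4,3): 1 [p0], cum=3
Step 7: p0@ESC p1@ESC p2@ESC -> at (4,3): 0 [-], cum=3
Total visits = 3

Answer: 3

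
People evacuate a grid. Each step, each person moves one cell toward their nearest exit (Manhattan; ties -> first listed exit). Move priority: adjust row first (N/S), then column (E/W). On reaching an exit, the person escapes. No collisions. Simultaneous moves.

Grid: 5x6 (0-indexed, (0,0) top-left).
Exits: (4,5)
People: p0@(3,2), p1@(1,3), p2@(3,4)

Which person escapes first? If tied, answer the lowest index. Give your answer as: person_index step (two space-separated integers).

Step 1: p0:(3,2)->(4,2) | p1:(1,3)->(2,3) | p2:(3,4)->(4,4)
Step 2: p0:(4,2)->(4,3) | p1:(2,3)->(3,3) | p2:(4,4)->(4,5)->EXIT
Step 3: p0:(4,3)->(4,4) | p1:(3,3)->(4,3) | p2:escaped
Step 4: p0:(4,4)->(4,5)->EXIT | p1:(4,3)->(4,4) | p2:escaped
Step 5: p0:escaped | p1:(4,4)->(4,5)->EXIT | p2:escaped
Exit steps: [4, 5, 2]
First to escape: p2 at step 2

Answer: 2 2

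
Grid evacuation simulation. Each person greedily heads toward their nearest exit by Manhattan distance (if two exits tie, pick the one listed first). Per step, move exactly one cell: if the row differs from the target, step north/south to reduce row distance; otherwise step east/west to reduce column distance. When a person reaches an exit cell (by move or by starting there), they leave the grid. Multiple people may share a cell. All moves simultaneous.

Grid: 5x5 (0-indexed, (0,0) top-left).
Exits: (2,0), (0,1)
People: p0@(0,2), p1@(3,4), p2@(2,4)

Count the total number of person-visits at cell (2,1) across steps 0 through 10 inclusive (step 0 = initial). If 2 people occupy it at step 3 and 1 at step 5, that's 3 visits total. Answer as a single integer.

Step 0: p0@(0,2) p1@(3,4) p2@(2,4) -> at (2,1): 0 [-], cum=0
Step 1: p0@ESC p1@(2,4) p2@(2,3) -> at (2,1): 0 [-], cum=0
Step 2: p0@ESC p1@(2,3) p2@(2,2) -> at (2,1): 0 [-], cum=0
Step 3: p0@ESC p1@(2,2) p2@(2,1) -> at (2,1): 1 [p2], cum=1
Step 4: p0@ESC p1@(2,1) p2@ESC -> at (2,1): 1 [p1], cum=2
Step 5: p0@ESC p1@ESC p2@ESC -> at (2,1): 0 [-], cum=2
Total visits = 2

Answer: 2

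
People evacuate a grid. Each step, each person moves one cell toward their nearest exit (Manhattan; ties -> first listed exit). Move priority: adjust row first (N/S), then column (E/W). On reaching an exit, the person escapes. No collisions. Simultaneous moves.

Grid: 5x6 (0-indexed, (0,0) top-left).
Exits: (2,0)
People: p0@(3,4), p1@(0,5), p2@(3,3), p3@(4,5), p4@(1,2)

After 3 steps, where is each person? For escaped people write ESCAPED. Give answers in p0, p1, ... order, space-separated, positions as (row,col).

Step 1: p0:(3,4)->(2,4) | p1:(0,5)->(1,5) | p2:(3,3)->(2,3) | p3:(4,5)->(3,5) | p4:(1,2)->(2,2)
Step 2: p0:(2,4)->(2,3) | p1:(1,5)->(2,5) | p2:(2,3)->(2,2) | p3:(3,5)->(2,5) | p4:(2,2)->(2,1)
Step 3: p0:(2,3)->(2,2) | p1:(2,5)->(2,4) | p2:(2,2)->(2,1) | p3:(2,5)->(2,4) | p4:(2,1)->(2,0)->EXIT

(2,2) (2,4) (2,1) (2,4) ESCAPED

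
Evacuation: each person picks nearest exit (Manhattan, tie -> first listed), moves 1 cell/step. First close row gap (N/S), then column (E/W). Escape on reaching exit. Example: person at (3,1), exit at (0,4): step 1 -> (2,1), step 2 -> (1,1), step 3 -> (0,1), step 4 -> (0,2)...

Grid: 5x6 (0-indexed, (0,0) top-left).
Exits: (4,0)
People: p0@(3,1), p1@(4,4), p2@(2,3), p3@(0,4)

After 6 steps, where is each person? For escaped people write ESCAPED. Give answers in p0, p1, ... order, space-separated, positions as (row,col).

Step 1: p0:(3,1)->(4,1) | p1:(4,4)->(4,3) | p2:(2,3)->(3,3) | p3:(0,4)->(1,4)
Step 2: p0:(4,1)->(4,0)->EXIT | p1:(4,3)->(4,2) | p2:(3,3)->(4,3) | p3:(1,4)->(2,4)
Step 3: p0:escaped | p1:(4,2)->(4,1) | p2:(4,3)->(4,2) | p3:(2,4)->(3,4)
Step 4: p0:escaped | p1:(4,1)->(4,0)->EXIT | p2:(4,2)->(4,1) | p3:(3,4)->(4,4)
Step 5: p0:escaped | p1:escaped | p2:(4,1)->(4,0)->EXIT | p3:(4,4)->(4,3)
Step 6: p0:escaped | p1:escaped | p2:escaped | p3:(4,3)->(4,2)

ESCAPED ESCAPED ESCAPED (4,2)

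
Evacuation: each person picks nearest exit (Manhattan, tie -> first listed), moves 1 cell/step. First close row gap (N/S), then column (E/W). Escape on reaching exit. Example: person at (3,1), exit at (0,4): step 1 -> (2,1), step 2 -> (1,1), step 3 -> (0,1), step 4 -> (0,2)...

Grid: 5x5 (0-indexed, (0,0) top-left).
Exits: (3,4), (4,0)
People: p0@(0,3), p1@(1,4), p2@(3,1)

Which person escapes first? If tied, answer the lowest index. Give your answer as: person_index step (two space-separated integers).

Step 1: p0:(0,3)->(1,3) | p1:(1,4)->(2,4) | p2:(3,1)->(4,1)
Step 2: p0:(1,3)->(2,3) | p1:(2,4)->(3,4)->EXIT | p2:(4,1)->(4,0)->EXIT
Step 3: p0:(2,3)->(3,3) | p1:escaped | p2:escaped
Step 4: p0:(3,3)->(3,4)->EXIT | p1:escaped | p2:escaped
Exit steps: [4, 2, 2]
First to escape: p1 at step 2

Answer: 1 2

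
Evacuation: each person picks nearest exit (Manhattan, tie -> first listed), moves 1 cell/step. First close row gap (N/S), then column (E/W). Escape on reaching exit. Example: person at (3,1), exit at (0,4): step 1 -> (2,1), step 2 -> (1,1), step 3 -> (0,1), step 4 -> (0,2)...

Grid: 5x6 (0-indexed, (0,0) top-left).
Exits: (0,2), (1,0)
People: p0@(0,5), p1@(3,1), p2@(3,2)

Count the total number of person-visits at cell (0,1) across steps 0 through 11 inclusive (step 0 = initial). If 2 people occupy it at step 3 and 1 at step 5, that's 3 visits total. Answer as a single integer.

Answer: 0

Derivation:
Step 0: p0@(0,5) p1@(3,1) p2@(3,2) -> at (0,1): 0 [-], cum=0
Step 1: p0@(0,4) p1@(2,1) p2@(2,2) -> at (0,1): 0 [-], cum=0
Step 2: p0@(0,3) p1@(1,1) p2@(1,2) -> at (0,1): 0 [-], cum=0
Step 3: p0@ESC p1@ESC p2@ESC -> at (0,1): 0 [-], cum=0
Total visits = 0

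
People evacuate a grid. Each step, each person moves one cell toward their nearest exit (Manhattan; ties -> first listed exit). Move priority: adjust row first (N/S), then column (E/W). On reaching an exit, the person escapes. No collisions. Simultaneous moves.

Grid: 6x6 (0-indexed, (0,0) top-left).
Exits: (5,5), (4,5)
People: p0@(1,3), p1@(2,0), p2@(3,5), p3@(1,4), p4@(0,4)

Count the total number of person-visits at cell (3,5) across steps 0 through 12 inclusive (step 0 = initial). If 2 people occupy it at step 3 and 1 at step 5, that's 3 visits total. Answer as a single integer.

Step 0: p0@(1,3) p1@(2,0) p2@(3,5) p3@(1,4) p4@(0,4) -> at (3,5): 1 [p2], cum=1
Step 1: p0@(2,3) p1@(3,0) p2@ESC p3@(2,4) p4@(1,4) -> at (3,5): 0 [-], cum=1
Step 2: p0@(3,3) p1@(4,0) p2@ESC p3@(3,4) p4@(2,4) -> at (3,5): 0 [-], cum=1
Step 3: p0@(4,3) p1@(4,1) p2@ESC p3@(4,4) p4@(3,4) -> at (3,5): 0 [-], cum=1
Step 4: p0@(4,4) p1@(4,2) p2@ESC p3@ESC p4@(4,4) -> at (3,5): 0 [-], cum=1
Step 5: p0@ESC p1@(4,3) p2@ESC p3@ESC p4@ESC -> at (3,5): 0 [-], cum=1
Step 6: p0@ESC p1@(4,4) p2@ESC p3@ESC p4@ESC -> at (3,5): 0 [-], cum=1
Step 7: p0@ESC p1@ESC p2@ESC p3@ESC p4@ESC -> at (3,5): 0 [-], cum=1
Total visits = 1

Answer: 1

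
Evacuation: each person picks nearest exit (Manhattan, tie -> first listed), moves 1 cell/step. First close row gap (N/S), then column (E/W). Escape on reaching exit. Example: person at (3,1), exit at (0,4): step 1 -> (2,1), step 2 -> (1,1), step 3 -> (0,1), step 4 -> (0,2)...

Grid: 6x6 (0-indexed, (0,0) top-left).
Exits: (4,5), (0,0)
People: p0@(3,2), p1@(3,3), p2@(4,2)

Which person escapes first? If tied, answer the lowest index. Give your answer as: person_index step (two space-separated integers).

Answer: 1 3

Derivation:
Step 1: p0:(3,2)->(4,2) | p1:(3,3)->(4,3) | p2:(4,2)->(4,3)
Step 2: p0:(4,2)->(4,3) | p1:(4,3)->(4,4) | p2:(4,3)->(4,4)
Step 3: p0:(4,3)->(4,4) | p1:(4,4)->(4,5)->EXIT | p2:(4,4)->(4,5)->EXIT
Step 4: p0:(4,4)->(4,5)->EXIT | p1:escaped | p2:escaped
Exit steps: [4, 3, 3]
First to escape: p1 at step 3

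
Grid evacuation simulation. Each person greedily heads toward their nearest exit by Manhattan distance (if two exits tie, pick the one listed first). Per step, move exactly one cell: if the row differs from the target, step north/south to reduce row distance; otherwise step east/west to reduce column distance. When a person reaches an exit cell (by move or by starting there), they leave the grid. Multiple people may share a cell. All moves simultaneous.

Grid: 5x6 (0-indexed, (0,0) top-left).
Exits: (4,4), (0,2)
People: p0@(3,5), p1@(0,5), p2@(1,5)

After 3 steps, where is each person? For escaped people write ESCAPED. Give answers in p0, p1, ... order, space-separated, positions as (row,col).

Step 1: p0:(3,5)->(4,5) | p1:(0,5)->(0,4) | p2:(1,5)->(2,5)
Step 2: p0:(4,5)->(4,4)->EXIT | p1:(0,4)->(0,3) | p2:(2,5)->(3,5)
Step 3: p0:escaped | p1:(0,3)->(0,2)->EXIT | p2:(3,5)->(4,5)

ESCAPED ESCAPED (4,5)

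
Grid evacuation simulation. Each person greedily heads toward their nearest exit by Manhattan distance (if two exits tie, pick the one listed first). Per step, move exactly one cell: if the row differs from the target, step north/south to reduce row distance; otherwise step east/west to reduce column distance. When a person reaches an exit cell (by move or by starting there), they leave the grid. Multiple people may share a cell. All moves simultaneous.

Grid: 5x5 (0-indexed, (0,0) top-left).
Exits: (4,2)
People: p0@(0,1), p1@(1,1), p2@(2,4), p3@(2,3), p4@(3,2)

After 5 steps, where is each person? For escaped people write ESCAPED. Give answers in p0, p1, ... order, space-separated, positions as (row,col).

Step 1: p0:(0,1)->(1,1) | p1:(1,1)->(2,1) | p2:(2,4)->(3,4) | p3:(2,3)->(3,3) | p4:(3,2)->(4,2)->EXIT
Step 2: p0:(1,1)->(2,1) | p1:(2,1)->(3,1) | p2:(3,4)->(4,4) | p3:(3,3)->(4,3) | p4:escaped
Step 3: p0:(2,1)->(3,1) | p1:(3,1)->(4,1) | p2:(4,4)->(4,3) | p3:(4,3)->(4,2)->EXIT | p4:escaped
Step 4: p0:(3,1)->(4,1) | p1:(4,1)->(4,2)->EXIT | p2:(4,3)->(4,2)->EXIT | p3:escaped | p4:escaped
Step 5: p0:(4,1)->(4,2)->EXIT | p1:escaped | p2:escaped | p3:escaped | p4:escaped

ESCAPED ESCAPED ESCAPED ESCAPED ESCAPED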